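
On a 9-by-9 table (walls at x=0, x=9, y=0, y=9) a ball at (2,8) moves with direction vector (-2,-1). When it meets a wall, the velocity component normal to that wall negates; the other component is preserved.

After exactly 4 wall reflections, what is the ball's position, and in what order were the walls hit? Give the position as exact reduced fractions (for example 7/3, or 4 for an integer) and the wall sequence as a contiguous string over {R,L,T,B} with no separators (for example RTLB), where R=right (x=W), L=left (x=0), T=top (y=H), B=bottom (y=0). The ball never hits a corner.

1. t=1 → L at (0,7); v=(2,-1)
2. t=9/2 → R at (9,5/2); v=(-2,-1)
3. t=5/2 → B at (4,0); v=(-2,1)
4. t=2 → L at (0,2); v=(2,1)

Final position: (0,2)
Wall sequence: LRBL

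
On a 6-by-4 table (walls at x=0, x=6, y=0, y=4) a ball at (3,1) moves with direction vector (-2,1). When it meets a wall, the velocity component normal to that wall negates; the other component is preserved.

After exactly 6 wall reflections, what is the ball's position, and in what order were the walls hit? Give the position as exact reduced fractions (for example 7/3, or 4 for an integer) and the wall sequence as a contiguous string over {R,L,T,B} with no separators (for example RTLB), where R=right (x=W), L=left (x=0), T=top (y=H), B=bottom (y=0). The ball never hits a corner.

Final position: (6,7/2)
Wall sequence: LTRBLR

1. t=3/2 → L at (0,5/2); v=(2,1)
2. t=3/2 → T at (3,4); v=(2,-1)
3. t=3/2 → R at (6,5/2); v=(-2,-1)
4. t=5/2 → B at (1,0); v=(-2,1)
5. t=1/2 → L at (0,1/2); v=(2,1)
6. t=3 → R at (6,7/2); v=(-2,1)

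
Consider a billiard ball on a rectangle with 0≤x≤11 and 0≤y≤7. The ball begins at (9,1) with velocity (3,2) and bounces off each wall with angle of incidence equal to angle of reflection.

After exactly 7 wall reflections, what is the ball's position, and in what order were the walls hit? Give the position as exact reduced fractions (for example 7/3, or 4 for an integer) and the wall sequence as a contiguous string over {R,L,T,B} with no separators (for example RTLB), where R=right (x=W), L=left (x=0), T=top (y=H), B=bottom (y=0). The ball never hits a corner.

Final position: (0,11/3)
Wall sequence: RTLBRTL

1. t=2/3 → R at (11,7/3); v=(-3,2)
2. t=7/3 → T at (4,7); v=(-3,-2)
3. t=4/3 → L at (0,13/3); v=(3,-2)
4. t=13/6 → B at (13/2,0); v=(3,2)
5. t=3/2 → R at (11,3); v=(-3,2)
6. t=2 → T at (5,7); v=(-3,-2)
7. t=5/3 → L at (0,11/3); v=(3,-2)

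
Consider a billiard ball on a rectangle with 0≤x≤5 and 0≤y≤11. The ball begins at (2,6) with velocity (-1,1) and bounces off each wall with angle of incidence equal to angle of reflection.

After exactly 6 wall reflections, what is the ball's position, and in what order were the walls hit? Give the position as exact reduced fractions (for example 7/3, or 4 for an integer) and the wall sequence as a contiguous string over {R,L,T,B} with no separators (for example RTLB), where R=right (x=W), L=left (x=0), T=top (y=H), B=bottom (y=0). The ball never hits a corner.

Final position: (5,1)
Wall sequence: LTRLBR

1. t=2 → L at (0,8); v=(1,1)
2. t=3 → T at (3,11); v=(1,-1)
3. t=2 → R at (5,9); v=(-1,-1)
4. t=5 → L at (0,4); v=(1,-1)
5. t=4 → B at (4,0); v=(1,1)
6. t=1 → R at (5,1); v=(-1,1)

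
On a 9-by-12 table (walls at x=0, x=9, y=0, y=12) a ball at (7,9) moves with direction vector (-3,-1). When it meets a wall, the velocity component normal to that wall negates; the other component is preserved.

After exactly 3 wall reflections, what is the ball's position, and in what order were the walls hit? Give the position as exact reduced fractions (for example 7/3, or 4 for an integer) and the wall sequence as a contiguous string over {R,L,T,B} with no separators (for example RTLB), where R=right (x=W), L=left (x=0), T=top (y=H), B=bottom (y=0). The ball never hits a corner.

1. t=7/3 → L at (0,20/3); v=(3,-1)
2. t=3 → R at (9,11/3); v=(-3,-1)
3. t=3 → L at (0,2/3); v=(3,-1)

Final position: (0,2/3)
Wall sequence: LRL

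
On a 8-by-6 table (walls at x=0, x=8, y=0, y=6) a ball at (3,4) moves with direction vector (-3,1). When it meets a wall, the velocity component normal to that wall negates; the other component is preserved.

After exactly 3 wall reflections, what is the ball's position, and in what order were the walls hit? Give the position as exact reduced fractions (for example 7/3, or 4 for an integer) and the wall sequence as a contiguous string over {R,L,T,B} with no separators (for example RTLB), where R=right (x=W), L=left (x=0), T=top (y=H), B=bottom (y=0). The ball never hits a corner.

Final position: (8,13/3)
Wall sequence: LTR

1. t=1 → L at (0,5); v=(3,1)
2. t=1 → T at (3,6); v=(3,-1)
3. t=5/3 → R at (8,13/3); v=(-3,-1)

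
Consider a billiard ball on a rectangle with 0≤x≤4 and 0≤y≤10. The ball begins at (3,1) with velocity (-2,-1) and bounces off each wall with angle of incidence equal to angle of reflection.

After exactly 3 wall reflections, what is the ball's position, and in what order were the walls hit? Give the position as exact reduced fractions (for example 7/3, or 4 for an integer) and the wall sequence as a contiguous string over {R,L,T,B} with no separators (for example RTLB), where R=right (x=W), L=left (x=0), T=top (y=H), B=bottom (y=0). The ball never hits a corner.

Final position: (4,5/2)
Wall sequence: BLR

1. t=1 → B at (1,0); v=(-2,1)
2. t=1/2 → L at (0,1/2); v=(2,1)
3. t=2 → R at (4,5/2); v=(-2,1)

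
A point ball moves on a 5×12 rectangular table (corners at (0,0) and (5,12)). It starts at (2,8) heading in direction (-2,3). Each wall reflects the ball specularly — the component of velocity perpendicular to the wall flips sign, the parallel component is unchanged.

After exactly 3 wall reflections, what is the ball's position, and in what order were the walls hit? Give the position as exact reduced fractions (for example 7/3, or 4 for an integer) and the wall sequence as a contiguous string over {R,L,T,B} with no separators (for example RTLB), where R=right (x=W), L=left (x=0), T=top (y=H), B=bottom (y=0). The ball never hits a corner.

1. t=1 → L at (0,11); v=(2,3)
2. t=1/3 → T at (2/3,12); v=(2,-3)
3. t=13/6 → R at (5,11/2); v=(-2,-3)

Final position: (5,11/2)
Wall sequence: LTR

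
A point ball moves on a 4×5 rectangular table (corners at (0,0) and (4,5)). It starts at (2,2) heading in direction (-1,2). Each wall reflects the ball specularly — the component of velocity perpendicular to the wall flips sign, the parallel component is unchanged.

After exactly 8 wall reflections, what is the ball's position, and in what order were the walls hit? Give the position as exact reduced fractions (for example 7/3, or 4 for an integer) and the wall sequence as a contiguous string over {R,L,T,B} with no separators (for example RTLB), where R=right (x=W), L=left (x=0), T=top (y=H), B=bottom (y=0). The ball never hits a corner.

Final position: (3/2,5)
Wall sequence: TLBRTBLT

1. t=3/2 → T at (1/2,5); v=(-1,-2)
2. t=1/2 → L at (0,4); v=(1,-2)
3. t=2 → B at (2,0); v=(1,2)
4. t=2 → R at (4,4); v=(-1,2)
5. t=1/2 → T at (7/2,5); v=(-1,-2)
6. t=5/2 → B at (1,0); v=(-1,2)
7. t=1 → L at (0,2); v=(1,2)
8. t=3/2 → T at (3/2,5); v=(1,-2)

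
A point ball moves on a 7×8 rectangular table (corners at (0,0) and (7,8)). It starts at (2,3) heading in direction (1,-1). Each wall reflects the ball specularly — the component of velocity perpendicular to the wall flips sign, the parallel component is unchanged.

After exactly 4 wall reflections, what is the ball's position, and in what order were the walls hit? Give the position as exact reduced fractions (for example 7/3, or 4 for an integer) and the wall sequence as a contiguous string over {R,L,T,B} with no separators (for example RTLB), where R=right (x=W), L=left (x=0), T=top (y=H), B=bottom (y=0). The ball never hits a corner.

1. t=3 → B at (5,0); v=(1,1)
2. t=2 → R at (7,2); v=(-1,1)
3. t=6 → T at (1,8); v=(-1,-1)
4. t=1 → L at (0,7); v=(1,-1)

Final position: (0,7)
Wall sequence: BRTL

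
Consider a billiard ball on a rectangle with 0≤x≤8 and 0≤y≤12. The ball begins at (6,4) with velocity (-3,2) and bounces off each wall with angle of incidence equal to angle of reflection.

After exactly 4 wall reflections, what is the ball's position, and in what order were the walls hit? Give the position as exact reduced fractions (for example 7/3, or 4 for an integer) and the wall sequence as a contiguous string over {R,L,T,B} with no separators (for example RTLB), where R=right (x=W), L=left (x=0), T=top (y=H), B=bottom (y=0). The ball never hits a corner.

Final position: (0,16/3)
Wall sequence: LTRL

1. t=2 → L at (0,8); v=(3,2)
2. t=2 → T at (6,12); v=(3,-2)
3. t=2/3 → R at (8,32/3); v=(-3,-2)
4. t=8/3 → L at (0,16/3); v=(3,-2)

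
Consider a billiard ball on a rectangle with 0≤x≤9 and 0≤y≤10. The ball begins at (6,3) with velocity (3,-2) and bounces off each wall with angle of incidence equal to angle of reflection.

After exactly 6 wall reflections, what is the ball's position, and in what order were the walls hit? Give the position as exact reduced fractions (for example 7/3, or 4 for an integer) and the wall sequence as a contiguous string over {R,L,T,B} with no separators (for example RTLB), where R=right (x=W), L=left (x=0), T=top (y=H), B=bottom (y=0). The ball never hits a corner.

Final position: (0,3)
Wall sequence: RBLTRL

1. t=1 → R at (9,1); v=(-3,-2)
2. t=1/2 → B at (15/2,0); v=(-3,2)
3. t=5/2 → L at (0,5); v=(3,2)
4. t=5/2 → T at (15/2,10); v=(3,-2)
5. t=1/2 → R at (9,9); v=(-3,-2)
6. t=3 → L at (0,3); v=(3,-2)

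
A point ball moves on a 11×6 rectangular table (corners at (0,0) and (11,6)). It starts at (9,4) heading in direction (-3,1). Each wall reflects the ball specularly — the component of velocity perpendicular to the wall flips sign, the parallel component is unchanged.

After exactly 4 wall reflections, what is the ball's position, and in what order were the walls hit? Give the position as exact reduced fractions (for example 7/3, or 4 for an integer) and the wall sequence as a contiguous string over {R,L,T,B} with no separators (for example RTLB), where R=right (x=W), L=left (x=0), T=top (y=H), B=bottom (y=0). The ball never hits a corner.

1. t=2 → T at (3,6); v=(-3,-1)
2. t=1 → L at (0,5); v=(3,-1)
3. t=11/3 → R at (11,4/3); v=(-3,-1)
4. t=4/3 → B at (7,0); v=(-3,1)

Final position: (7,0)
Wall sequence: TLRB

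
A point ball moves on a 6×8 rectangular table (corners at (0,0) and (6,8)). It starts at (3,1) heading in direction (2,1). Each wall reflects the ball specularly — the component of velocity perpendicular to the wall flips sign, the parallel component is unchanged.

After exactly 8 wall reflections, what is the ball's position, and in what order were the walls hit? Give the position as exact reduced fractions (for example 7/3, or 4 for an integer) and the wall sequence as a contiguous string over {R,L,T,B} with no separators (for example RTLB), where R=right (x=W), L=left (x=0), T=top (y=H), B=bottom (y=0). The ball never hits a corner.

Final position: (0,3/2)
Wall sequence: RLTRLRBL

1. t=3/2 → R at (6,5/2); v=(-2,1)
2. t=3 → L at (0,11/2); v=(2,1)
3. t=5/2 → T at (5,8); v=(2,-1)
4. t=1/2 → R at (6,15/2); v=(-2,-1)
5. t=3 → L at (0,9/2); v=(2,-1)
6. t=3 → R at (6,3/2); v=(-2,-1)
7. t=3/2 → B at (3,0); v=(-2,1)
8. t=3/2 → L at (0,3/2); v=(2,1)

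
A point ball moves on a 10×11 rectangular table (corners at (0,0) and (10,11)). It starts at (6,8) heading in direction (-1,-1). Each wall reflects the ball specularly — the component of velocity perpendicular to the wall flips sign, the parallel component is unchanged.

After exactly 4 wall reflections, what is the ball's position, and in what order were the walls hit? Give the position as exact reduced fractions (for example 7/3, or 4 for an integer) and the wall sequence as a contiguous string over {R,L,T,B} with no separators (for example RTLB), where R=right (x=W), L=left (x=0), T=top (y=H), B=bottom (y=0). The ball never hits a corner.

1. t=6 → L at (0,2); v=(1,-1)
2. t=2 → B at (2,0); v=(1,1)
3. t=8 → R at (10,8); v=(-1,1)
4. t=3 → T at (7,11); v=(-1,-1)

Final position: (7,11)
Wall sequence: LBRT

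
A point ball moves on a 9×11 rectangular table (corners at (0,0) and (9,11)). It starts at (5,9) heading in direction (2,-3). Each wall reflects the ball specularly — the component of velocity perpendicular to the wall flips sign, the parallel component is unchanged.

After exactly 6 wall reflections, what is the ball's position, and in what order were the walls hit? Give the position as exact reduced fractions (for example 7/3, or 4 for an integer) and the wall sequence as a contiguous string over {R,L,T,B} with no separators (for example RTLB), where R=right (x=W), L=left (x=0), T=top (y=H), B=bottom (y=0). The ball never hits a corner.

Final position: (9,2)
Wall sequence: RBLTBR

1. t=2 → R at (9,3); v=(-2,-3)
2. t=1 → B at (7,0); v=(-2,3)
3. t=7/2 → L at (0,21/2); v=(2,3)
4. t=1/6 → T at (1/3,11); v=(2,-3)
5. t=11/3 → B at (23/3,0); v=(2,3)
6. t=2/3 → R at (9,2); v=(-2,3)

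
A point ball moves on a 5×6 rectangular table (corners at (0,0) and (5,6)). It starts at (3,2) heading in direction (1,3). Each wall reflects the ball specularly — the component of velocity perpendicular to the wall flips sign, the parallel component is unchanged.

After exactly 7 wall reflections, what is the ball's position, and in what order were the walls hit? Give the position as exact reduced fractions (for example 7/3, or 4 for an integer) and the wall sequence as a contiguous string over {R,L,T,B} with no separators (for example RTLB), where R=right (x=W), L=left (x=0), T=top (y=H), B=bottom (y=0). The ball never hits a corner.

1. t=4/3 → T at (13/3,6); v=(1,-3)
2. t=2/3 → R at (5,4); v=(-1,-3)
3. t=4/3 → B at (11/3,0); v=(-1,3)
4. t=2 → T at (5/3,6); v=(-1,-3)
5. t=5/3 → L at (0,1); v=(1,-3)
6. t=1/3 → B at (1/3,0); v=(1,3)
7. t=2 → T at (7/3,6); v=(1,-3)

Final position: (7/3,6)
Wall sequence: TRBTLBT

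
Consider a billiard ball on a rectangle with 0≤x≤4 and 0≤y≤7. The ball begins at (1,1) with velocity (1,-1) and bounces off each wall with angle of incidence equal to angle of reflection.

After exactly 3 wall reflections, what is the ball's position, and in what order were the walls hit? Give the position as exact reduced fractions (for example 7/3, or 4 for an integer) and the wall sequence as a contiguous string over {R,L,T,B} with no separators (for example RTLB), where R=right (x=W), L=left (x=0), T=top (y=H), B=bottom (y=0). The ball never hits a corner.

1. t=1 → B at (2,0); v=(1,1)
2. t=2 → R at (4,2); v=(-1,1)
3. t=4 → L at (0,6); v=(1,1)

Final position: (0,6)
Wall sequence: BRL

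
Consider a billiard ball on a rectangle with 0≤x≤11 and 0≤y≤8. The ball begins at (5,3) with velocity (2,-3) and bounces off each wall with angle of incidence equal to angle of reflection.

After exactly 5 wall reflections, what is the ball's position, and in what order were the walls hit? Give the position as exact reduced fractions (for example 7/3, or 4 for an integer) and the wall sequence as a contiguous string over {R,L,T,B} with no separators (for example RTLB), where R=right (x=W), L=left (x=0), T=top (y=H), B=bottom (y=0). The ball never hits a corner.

Final position: (0,13/2)
Wall sequence: BRTBL

1. t=1 → B at (7,0); v=(2,3)
2. t=2 → R at (11,6); v=(-2,3)
3. t=2/3 → T at (29/3,8); v=(-2,-3)
4. t=8/3 → B at (13/3,0); v=(-2,3)
5. t=13/6 → L at (0,13/2); v=(2,3)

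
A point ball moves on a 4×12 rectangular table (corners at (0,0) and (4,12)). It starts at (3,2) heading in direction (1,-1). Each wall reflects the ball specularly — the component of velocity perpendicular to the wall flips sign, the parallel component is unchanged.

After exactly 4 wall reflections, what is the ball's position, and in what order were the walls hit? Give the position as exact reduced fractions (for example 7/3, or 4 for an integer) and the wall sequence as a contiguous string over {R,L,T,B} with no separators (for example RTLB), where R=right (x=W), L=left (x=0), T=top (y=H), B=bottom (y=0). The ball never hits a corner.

Final position: (4,7)
Wall sequence: RBLR

1. t=1 → R at (4,1); v=(-1,-1)
2. t=1 → B at (3,0); v=(-1,1)
3. t=3 → L at (0,3); v=(1,1)
4. t=4 → R at (4,7); v=(-1,1)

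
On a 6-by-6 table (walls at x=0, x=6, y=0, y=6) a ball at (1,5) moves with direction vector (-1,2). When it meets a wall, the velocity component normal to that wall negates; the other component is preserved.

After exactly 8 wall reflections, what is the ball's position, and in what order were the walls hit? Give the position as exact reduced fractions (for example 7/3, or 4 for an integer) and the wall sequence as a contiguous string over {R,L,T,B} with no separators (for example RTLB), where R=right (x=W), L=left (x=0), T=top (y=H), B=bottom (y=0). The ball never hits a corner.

Final position: (0,5)
Wall sequence: TLBTRBTL

1. t=1/2 → T at (1/2,6); v=(-1,-2)
2. t=1/2 → L at (0,5); v=(1,-2)
3. t=5/2 → B at (5/2,0); v=(1,2)
4. t=3 → T at (11/2,6); v=(1,-2)
5. t=1/2 → R at (6,5); v=(-1,-2)
6. t=5/2 → B at (7/2,0); v=(-1,2)
7. t=3 → T at (1/2,6); v=(-1,-2)
8. t=1/2 → L at (0,5); v=(1,-2)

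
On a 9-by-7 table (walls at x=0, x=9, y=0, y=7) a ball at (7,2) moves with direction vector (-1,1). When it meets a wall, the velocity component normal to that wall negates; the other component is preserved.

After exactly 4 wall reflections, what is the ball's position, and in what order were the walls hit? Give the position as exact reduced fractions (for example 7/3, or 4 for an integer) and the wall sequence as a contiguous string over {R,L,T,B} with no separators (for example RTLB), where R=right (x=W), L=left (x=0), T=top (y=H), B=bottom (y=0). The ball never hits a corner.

Final position: (9,4)
Wall sequence: TLBR

1. t=5 → T at (2,7); v=(-1,-1)
2. t=2 → L at (0,5); v=(1,-1)
3. t=5 → B at (5,0); v=(1,1)
4. t=4 → R at (9,4); v=(-1,1)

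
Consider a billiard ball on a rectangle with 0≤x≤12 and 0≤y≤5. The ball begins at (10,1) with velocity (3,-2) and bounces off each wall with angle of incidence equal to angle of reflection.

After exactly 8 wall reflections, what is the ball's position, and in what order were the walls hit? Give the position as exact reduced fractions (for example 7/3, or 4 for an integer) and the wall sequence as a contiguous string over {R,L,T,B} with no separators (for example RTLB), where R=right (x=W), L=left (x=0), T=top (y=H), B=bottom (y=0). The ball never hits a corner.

Final position: (13/2,0)
Wall sequence: BRTLBTRB

1. t=1/2 → B at (23/2,0); v=(3,2)
2. t=1/6 → R at (12,1/3); v=(-3,2)
3. t=7/3 → T at (5,5); v=(-3,-2)
4. t=5/3 → L at (0,5/3); v=(3,-2)
5. t=5/6 → B at (5/2,0); v=(3,2)
6. t=5/2 → T at (10,5); v=(3,-2)
7. t=2/3 → R at (12,11/3); v=(-3,-2)
8. t=11/6 → B at (13/2,0); v=(-3,2)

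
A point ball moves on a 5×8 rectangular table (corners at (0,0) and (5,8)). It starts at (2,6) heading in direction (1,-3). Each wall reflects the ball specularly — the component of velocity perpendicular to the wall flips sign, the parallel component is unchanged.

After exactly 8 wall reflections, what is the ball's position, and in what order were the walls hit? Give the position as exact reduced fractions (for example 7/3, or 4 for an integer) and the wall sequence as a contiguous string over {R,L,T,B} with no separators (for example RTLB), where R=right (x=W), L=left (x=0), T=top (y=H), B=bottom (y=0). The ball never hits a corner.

Final position: (5,1)
Wall sequence: BRTBLTBR

1. t=2 → B at (4,0); v=(1,3)
2. t=1 → R at (5,3); v=(-1,3)
3. t=5/3 → T at (10/3,8); v=(-1,-3)
4. t=8/3 → B at (2/3,0); v=(-1,3)
5. t=2/3 → L at (0,2); v=(1,3)
6. t=2 → T at (2,8); v=(1,-3)
7. t=8/3 → B at (14/3,0); v=(1,3)
8. t=1/3 → R at (5,1); v=(-1,3)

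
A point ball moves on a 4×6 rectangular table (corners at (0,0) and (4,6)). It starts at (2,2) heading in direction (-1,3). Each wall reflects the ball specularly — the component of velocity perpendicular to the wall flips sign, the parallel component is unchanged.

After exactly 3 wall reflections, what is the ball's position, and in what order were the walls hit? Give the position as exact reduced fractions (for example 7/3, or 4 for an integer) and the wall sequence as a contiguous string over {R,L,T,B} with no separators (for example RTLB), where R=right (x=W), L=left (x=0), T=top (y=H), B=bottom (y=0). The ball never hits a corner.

Final position: (4/3,0)
Wall sequence: TLB

1. t=4/3 → T at (2/3,6); v=(-1,-3)
2. t=2/3 → L at (0,4); v=(1,-3)
3. t=4/3 → B at (4/3,0); v=(1,3)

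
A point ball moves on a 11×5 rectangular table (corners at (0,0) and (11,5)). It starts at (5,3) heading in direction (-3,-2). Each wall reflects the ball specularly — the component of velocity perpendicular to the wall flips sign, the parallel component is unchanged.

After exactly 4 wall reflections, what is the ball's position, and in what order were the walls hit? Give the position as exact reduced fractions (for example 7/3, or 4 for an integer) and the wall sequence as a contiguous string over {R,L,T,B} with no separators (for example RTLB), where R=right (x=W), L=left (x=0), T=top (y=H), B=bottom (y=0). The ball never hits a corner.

Final position: (11,7/3)
Wall sequence: BLTR

1. t=3/2 → B at (1/2,0); v=(-3,2)
2. t=1/6 → L at (0,1/3); v=(3,2)
3. t=7/3 → T at (7,5); v=(3,-2)
4. t=4/3 → R at (11,7/3); v=(-3,-2)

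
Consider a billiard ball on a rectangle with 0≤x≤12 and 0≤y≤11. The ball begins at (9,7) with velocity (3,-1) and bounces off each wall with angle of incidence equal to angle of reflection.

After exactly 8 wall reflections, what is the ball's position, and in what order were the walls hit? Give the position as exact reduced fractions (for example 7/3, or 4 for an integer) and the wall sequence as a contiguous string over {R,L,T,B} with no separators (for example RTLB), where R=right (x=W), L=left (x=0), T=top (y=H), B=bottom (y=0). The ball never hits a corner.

1. t=1 → R at (12,6); v=(-3,-1)
2. t=4 → L at (0,2); v=(3,-1)
3. t=2 → B at (6,0); v=(3,1)
4. t=2 → R at (12,2); v=(-3,1)
5. t=4 → L at (0,6); v=(3,1)
6. t=4 → R at (12,10); v=(-3,1)
7. t=1 → T at (9,11); v=(-3,-1)
8. t=3 → L at (0,8); v=(3,-1)

Final position: (0,8)
Wall sequence: RLBRLRTL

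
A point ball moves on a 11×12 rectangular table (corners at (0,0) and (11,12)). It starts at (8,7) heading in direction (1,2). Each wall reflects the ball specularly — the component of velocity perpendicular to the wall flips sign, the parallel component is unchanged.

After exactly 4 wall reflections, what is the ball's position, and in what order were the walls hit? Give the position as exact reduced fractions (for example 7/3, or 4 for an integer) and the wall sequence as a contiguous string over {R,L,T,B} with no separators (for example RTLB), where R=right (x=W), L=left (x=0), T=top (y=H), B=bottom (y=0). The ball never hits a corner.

1. t=5/2 → T at (21/2,12); v=(1,-2)
2. t=1/2 → R at (11,11); v=(-1,-2)
3. t=11/2 → B at (11/2,0); v=(-1,2)
4. t=11/2 → L at (0,11); v=(1,2)

Final position: (0,11)
Wall sequence: TRBL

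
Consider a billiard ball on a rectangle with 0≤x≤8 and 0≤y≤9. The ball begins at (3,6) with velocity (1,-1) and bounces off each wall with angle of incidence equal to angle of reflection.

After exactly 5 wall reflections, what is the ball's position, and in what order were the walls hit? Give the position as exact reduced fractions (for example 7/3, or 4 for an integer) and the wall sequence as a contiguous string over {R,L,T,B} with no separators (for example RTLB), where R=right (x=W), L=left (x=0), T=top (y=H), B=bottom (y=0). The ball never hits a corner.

Final position: (8,3)
Wall sequence: RBLTR

1. t=5 → R at (8,1); v=(-1,-1)
2. t=1 → B at (7,0); v=(-1,1)
3. t=7 → L at (0,7); v=(1,1)
4. t=2 → T at (2,9); v=(1,-1)
5. t=6 → R at (8,3); v=(-1,-1)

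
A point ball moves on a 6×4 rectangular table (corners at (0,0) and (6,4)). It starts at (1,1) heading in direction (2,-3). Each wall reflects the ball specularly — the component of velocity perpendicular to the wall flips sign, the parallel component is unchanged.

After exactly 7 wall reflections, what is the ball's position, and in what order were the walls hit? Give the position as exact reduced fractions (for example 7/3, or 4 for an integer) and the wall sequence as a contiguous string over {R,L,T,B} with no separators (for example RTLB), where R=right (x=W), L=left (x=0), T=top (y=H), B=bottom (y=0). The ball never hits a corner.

1. t=1/3 → B at (5/3,0); v=(2,3)
2. t=4/3 → T at (13/3,4); v=(2,-3)
3. t=5/6 → R at (6,3/2); v=(-2,-3)
4. t=1/2 → B at (5,0); v=(-2,3)
5. t=4/3 → T at (7/3,4); v=(-2,-3)
6. t=7/6 → L at (0,1/2); v=(2,-3)
7. t=1/6 → B at (1/3,0); v=(2,3)

Final position: (1/3,0)
Wall sequence: BTRBTLB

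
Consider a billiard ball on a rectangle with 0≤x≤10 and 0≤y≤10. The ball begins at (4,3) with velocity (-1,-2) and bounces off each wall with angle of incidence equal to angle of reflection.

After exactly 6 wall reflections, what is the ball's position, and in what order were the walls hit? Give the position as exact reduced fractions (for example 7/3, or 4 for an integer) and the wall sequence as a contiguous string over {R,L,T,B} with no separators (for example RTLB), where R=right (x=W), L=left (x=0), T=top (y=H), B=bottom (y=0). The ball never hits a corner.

Final position: (15/2,10)
Wall sequence: BLTBRT

1. t=3/2 → B at (5/2,0); v=(-1,2)
2. t=5/2 → L at (0,5); v=(1,2)
3. t=5/2 → T at (5/2,10); v=(1,-2)
4. t=5 → B at (15/2,0); v=(1,2)
5. t=5/2 → R at (10,5); v=(-1,2)
6. t=5/2 → T at (15/2,10); v=(-1,-2)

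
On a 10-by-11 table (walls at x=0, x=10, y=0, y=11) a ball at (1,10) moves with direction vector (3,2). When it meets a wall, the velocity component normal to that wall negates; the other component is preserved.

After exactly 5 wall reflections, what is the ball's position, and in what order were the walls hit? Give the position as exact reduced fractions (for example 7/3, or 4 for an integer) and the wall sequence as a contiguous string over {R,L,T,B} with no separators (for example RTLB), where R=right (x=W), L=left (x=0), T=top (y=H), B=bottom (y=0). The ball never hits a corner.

Final position: (10,22/3)
Wall sequence: TRBLR

1. t=1/2 → T at (5/2,11); v=(3,-2)
2. t=5/2 → R at (10,6); v=(-3,-2)
3. t=3 → B at (1,0); v=(-3,2)
4. t=1/3 → L at (0,2/3); v=(3,2)
5. t=10/3 → R at (10,22/3); v=(-3,2)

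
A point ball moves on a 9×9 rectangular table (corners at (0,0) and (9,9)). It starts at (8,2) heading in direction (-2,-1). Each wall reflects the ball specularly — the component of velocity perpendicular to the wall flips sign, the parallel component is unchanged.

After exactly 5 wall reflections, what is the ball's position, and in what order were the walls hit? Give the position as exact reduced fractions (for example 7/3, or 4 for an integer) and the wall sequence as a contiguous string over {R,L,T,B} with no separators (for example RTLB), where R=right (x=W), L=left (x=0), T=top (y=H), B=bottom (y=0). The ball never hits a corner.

1. t=2 → B at (4,0); v=(-2,1)
2. t=2 → L at (0,2); v=(2,1)
3. t=9/2 → R at (9,13/2); v=(-2,1)
4. t=5/2 → T at (4,9); v=(-2,-1)
5. t=2 → L at (0,7); v=(2,-1)

Final position: (0,7)
Wall sequence: BLRTL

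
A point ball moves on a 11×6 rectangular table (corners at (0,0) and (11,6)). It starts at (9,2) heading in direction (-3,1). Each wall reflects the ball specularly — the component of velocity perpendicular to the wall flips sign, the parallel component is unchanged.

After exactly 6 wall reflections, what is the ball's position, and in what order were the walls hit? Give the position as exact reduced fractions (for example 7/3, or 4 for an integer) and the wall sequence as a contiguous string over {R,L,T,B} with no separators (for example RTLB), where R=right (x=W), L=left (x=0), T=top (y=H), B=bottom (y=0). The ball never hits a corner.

1. t=3 → L at (0,5); v=(3,1)
2. t=1 → T at (3,6); v=(3,-1)
3. t=8/3 → R at (11,10/3); v=(-3,-1)
4. t=10/3 → B at (1,0); v=(-3,1)
5. t=1/3 → L at (0,1/3); v=(3,1)
6. t=11/3 → R at (11,4); v=(-3,1)

Final position: (11,4)
Wall sequence: LTRBLR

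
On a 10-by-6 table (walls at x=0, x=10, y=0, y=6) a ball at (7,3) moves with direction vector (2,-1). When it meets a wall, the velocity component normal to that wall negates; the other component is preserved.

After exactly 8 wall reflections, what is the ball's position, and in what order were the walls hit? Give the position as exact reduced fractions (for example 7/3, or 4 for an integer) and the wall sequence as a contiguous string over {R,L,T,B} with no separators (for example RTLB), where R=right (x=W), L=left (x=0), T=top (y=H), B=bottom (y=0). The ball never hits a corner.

1. t=3/2 → R at (10,3/2); v=(-2,-1)
2. t=3/2 → B at (7,0); v=(-2,1)
3. t=7/2 → L at (0,7/2); v=(2,1)
4. t=5/2 → T at (5,6); v=(2,-1)
5. t=5/2 → R at (10,7/2); v=(-2,-1)
6. t=7/2 → B at (3,0); v=(-2,1)
7. t=3/2 → L at (0,3/2); v=(2,1)
8. t=9/2 → T at (9,6); v=(2,-1)

Final position: (9,6)
Wall sequence: RBLTRBLT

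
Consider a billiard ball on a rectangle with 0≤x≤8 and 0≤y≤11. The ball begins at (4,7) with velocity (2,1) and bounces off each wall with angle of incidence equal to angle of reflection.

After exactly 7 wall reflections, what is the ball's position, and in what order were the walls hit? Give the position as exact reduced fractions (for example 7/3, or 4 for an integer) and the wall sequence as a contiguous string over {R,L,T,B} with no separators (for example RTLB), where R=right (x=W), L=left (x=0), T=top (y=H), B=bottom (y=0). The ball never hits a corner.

Final position: (8,3)
Wall sequence: RTLRLBR

1. t=2 → R at (8,9); v=(-2,1)
2. t=2 → T at (4,11); v=(-2,-1)
3. t=2 → L at (0,9); v=(2,-1)
4. t=4 → R at (8,5); v=(-2,-1)
5. t=4 → L at (0,1); v=(2,-1)
6. t=1 → B at (2,0); v=(2,1)
7. t=3 → R at (8,3); v=(-2,1)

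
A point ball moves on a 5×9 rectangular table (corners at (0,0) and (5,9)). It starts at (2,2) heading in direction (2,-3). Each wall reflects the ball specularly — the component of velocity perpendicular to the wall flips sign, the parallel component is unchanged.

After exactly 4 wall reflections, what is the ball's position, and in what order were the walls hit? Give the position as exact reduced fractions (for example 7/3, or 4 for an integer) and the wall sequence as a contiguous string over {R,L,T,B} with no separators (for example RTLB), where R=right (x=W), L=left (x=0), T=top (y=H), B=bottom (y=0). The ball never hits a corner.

1. t=2/3 → B at (10/3,0); v=(2,3)
2. t=5/6 → R at (5,5/2); v=(-2,3)
3. t=13/6 → T at (2/3,9); v=(-2,-3)
4. t=1/3 → L at (0,8); v=(2,-3)

Final position: (0,8)
Wall sequence: BRTL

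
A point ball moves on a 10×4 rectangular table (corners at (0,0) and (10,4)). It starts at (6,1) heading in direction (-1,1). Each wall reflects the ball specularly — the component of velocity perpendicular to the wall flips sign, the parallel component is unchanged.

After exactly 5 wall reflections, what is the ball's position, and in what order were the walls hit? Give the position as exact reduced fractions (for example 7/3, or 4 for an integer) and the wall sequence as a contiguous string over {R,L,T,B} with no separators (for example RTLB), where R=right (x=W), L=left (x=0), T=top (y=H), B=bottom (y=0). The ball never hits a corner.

Final position: (9,0)
Wall sequence: TLBTB

1. t=3 → T at (3,4); v=(-1,-1)
2. t=3 → L at (0,1); v=(1,-1)
3. t=1 → B at (1,0); v=(1,1)
4. t=4 → T at (5,4); v=(1,-1)
5. t=4 → B at (9,0); v=(1,1)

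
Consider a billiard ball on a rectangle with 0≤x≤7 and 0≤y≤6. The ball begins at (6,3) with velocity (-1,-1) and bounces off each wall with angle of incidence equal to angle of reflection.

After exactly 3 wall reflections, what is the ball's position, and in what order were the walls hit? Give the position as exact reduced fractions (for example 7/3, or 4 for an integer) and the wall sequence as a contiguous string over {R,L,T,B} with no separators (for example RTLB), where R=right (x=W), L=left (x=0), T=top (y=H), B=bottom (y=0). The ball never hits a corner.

Final position: (3,6)
Wall sequence: BLT

1. t=3 → B at (3,0); v=(-1,1)
2. t=3 → L at (0,3); v=(1,1)
3. t=3 → T at (3,6); v=(1,-1)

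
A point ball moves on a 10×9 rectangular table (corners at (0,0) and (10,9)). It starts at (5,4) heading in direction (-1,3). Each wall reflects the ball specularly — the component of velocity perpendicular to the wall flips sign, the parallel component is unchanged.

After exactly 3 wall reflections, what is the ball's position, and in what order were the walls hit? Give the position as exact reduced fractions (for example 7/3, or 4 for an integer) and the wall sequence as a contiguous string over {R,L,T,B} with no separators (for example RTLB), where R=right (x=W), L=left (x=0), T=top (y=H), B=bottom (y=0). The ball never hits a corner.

1. t=5/3 → T at (10/3,9); v=(-1,-3)
2. t=3 → B at (1/3,0); v=(-1,3)
3. t=1/3 → L at (0,1); v=(1,3)

Final position: (0,1)
Wall sequence: TBL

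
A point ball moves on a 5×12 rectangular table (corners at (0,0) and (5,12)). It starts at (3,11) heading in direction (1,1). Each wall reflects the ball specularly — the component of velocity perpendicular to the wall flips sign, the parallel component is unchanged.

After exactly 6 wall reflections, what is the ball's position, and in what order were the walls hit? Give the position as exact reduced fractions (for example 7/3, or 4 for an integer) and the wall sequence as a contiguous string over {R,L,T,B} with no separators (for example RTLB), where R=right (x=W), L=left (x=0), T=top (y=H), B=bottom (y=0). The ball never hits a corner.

1. t=1 → T at (4,12); v=(1,-1)
2. t=1 → R at (5,11); v=(-1,-1)
3. t=5 → L at (0,6); v=(1,-1)
4. t=5 → R at (5,1); v=(-1,-1)
5. t=1 → B at (4,0); v=(-1,1)
6. t=4 → L at (0,4); v=(1,1)

Final position: (0,4)
Wall sequence: TRLRBL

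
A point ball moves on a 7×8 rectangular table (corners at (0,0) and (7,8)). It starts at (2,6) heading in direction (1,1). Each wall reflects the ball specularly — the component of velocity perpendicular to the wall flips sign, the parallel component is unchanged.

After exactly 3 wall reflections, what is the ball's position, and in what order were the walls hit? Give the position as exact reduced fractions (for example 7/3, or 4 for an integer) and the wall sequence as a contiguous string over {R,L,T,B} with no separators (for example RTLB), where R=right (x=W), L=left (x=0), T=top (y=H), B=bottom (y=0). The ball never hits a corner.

Final position: (2,0)
Wall sequence: TRB

1. t=2 → T at (4,8); v=(1,-1)
2. t=3 → R at (7,5); v=(-1,-1)
3. t=5 → B at (2,0); v=(-1,1)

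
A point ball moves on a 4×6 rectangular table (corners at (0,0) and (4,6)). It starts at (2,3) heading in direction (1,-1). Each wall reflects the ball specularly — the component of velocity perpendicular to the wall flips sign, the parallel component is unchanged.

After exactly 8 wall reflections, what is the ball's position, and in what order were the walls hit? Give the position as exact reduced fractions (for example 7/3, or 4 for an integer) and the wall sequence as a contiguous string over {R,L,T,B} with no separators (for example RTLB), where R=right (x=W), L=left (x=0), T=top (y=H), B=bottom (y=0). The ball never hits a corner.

Final position: (4,3)
Wall sequence: RBLTRLBR

1. t=2 → R at (4,1); v=(-1,-1)
2. t=1 → B at (3,0); v=(-1,1)
3. t=3 → L at (0,3); v=(1,1)
4. t=3 → T at (3,6); v=(1,-1)
5. t=1 → R at (4,5); v=(-1,-1)
6. t=4 → L at (0,1); v=(1,-1)
7. t=1 → B at (1,0); v=(1,1)
8. t=3 → R at (4,3); v=(-1,1)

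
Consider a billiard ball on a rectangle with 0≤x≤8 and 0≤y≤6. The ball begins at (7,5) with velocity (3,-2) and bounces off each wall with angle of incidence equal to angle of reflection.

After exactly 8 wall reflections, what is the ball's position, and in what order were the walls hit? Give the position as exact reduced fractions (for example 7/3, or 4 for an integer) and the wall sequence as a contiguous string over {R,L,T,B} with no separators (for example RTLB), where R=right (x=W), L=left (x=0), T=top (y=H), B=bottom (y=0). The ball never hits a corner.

Final position: (8,5)
Wall sequence: RBLTRLBR

1. t=1/3 → R at (8,13/3); v=(-3,-2)
2. t=13/6 → B at (3/2,0); v=(-3,2)
3. t=1/2 → L at (0,1); v=(3,2)
4. t=5/2 → T at (15/2,6); v=(3,-2)
5. t=1/6 → R at (8,17/3); v=(-3,-2)
6. t=8/3 → L at (0,1/3); v=(3,-2)
7. t=1/6 → B at (1/2,0); v=(3,2)
8. t=5/2 → R at (8,5); v=(-3,2)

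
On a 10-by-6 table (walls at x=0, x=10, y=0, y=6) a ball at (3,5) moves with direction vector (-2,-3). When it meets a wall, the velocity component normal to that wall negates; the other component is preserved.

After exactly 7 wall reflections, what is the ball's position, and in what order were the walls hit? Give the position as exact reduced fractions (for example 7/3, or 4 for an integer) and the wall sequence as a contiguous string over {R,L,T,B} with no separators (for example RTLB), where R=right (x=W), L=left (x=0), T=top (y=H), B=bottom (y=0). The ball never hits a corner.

1. t=3/2 → L at (0,1/2); v=(2,-3)
2. t=1/6 → B at (1/3,0); v=(2,3)
3. t=2 → T at (13/3,6); v=(2,-3)
4. t=2 → B at (25/3,0); v=(2,3)
5. t=5/6 → R at (10,5/2); v=(-2,3)
6. t=7/6 → T at (23/3,6); v=(-2,-3)
7. t=2 → B at (11/3,0); v=(-2,3)

Final position: (11/3,0)
Wall sequence: LBTBRTB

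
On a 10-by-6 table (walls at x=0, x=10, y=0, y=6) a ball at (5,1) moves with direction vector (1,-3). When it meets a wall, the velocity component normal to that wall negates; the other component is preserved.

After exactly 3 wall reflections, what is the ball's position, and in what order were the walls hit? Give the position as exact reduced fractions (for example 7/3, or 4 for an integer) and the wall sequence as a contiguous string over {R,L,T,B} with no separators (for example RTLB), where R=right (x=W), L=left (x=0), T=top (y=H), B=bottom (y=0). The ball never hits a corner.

Final position: (28/3,0)
Wall sequence: BTB

1. t=1/3 → B at (16/3,0); v=(1,3)
2. t=2 → T at (22/3,6); v=(1,-3)
3. t=2 → B at (28/3,0); v=(1,3)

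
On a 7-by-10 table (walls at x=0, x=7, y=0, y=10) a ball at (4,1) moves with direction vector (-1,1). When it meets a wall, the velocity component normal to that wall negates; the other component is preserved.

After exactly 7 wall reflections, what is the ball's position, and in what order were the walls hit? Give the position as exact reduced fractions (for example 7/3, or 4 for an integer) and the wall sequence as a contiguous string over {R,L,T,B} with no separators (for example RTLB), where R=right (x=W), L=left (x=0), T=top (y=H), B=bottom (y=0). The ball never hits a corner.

Final position: (3,10)
Wall sequence: LTRLBRT

1. t=4 → L at (0,5); v=(1,1)
2. t=5 → T at (5,10); v=(1,-1)
3. t=2 → R at (7,8); v=(-1,-1)
4. t=7 → L at (0,1); v=(1,-1)
5. t=1 → B at (1,0); v=(1,1)
6. t=6 → R at (7,6); v=(-1,1)
7. t=4 → T at (3,10); v=(-1,-1)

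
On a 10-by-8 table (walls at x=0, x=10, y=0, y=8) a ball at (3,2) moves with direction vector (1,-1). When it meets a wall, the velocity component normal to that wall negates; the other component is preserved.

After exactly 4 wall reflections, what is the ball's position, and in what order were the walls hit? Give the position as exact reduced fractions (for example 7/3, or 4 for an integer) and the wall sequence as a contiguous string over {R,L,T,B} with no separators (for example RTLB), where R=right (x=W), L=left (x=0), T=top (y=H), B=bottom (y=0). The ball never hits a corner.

1. t=2 → B at (5,0); v=(1,1)
2. t=5 → R at (10,5); v=(-1,1)
3. t=3 → T at (7,8); v=(-1,-1)
4. t=7 → L at (0,1); v=(1,-1)

Final position: (0,1)
Wall sequence: BRTL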